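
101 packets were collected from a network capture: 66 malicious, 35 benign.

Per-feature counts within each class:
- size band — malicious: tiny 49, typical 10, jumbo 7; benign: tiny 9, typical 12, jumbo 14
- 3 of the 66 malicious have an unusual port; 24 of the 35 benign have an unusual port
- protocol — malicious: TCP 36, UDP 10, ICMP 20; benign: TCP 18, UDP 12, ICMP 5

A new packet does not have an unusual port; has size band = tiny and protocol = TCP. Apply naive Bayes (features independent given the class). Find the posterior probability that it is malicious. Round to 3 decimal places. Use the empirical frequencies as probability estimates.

malicious: (66/101) × (49/66) × (63/66) × (36/66) ≈ 0.252598
benign: (35/101) × (9/35) × (11/35) × (18/35) ≈ 0.0144029
P(malicious | x) = 0.252598 / 0.2670009 ≈ 0.946

0.946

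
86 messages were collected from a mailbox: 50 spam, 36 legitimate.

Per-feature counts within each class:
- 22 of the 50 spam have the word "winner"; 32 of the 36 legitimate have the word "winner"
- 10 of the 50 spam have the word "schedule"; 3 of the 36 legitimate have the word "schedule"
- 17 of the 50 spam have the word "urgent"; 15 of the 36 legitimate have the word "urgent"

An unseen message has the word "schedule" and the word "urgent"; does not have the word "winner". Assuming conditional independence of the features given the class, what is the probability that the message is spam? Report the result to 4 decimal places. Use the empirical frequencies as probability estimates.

0.9320

spam: (50/86) × (28/50) × (10/50) × (17/50) ≈ 0.0221395
legitimate: (36/86) × (4/36) × (3/36) × (15/36) ≈ 0.00161499
P(spam | x) = 0.0221395 / 0.02375449 ≈ 0.9320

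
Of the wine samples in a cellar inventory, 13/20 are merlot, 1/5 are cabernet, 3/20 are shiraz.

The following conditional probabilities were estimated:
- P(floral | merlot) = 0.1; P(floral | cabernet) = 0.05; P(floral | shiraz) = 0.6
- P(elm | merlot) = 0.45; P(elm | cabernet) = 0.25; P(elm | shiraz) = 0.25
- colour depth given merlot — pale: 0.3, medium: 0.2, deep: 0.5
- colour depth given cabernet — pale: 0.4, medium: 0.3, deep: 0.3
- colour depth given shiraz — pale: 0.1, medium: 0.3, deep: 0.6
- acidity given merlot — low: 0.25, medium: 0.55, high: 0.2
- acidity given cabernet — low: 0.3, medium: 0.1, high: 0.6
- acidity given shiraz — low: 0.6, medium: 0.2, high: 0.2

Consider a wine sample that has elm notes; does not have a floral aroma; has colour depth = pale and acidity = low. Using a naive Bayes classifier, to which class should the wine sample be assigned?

merlot: 0.65 × (1−0.1) × 0.45 × 0.3 × 0.25 = 0.01974375
cabernet: 0.2 × (1−0.05) × 0.25 × 0.4 × 0.3 = 0.0057
shiraz: 0.15 × (1−0.6) × 0.25 × 0.1 × 0.6 = 0.0009
Highest score → merlot.

merlot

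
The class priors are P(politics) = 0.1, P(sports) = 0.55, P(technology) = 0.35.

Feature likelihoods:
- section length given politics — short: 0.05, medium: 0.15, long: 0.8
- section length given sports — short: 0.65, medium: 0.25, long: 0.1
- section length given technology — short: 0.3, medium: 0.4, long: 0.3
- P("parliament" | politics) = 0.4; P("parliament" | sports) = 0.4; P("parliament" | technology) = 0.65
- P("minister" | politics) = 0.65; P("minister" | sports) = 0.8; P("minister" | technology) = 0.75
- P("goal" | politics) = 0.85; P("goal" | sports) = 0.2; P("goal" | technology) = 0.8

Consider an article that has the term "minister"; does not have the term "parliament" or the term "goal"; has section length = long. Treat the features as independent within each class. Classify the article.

sports

politics: 0.1 × 0.8 × (1−0.4) × 0.65 × (1−0.85) = 0.00468
sports: 0.55 × 0.1 × (1−0.4) × 0.8 × (1−0.2) = 0.02112
technology: 0.35 × 0.3 × (1−0.65) × 0.75 × (1−0.8) = 0.0055125
Highest score → sports.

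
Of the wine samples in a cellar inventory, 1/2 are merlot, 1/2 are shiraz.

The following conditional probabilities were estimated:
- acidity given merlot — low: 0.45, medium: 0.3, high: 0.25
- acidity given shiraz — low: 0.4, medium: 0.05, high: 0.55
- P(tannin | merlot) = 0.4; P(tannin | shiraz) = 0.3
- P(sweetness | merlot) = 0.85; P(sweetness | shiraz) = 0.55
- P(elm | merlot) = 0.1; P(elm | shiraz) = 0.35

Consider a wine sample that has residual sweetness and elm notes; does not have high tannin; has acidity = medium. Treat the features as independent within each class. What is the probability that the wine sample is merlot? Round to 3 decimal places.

merlot: 0.5 × 0.3 × (1−0.4) × 0.85 × 0.1 = 0.00765
shiraz: 0.5 × 0.05 × (1−0.3) × 0.55 × 0.35 = 0.00336875
P(merlot | x) = 0.00765 / 0.01101875 ≈ 0.694

0.694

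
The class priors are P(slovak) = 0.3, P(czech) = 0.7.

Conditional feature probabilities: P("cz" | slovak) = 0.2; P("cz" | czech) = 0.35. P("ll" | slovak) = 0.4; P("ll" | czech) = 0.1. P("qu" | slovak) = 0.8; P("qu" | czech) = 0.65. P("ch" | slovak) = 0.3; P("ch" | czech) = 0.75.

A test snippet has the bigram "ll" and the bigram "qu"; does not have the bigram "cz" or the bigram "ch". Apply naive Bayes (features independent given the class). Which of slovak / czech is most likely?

slovak

slovak: 0.3 × (1−0.2) × 0.4 × 0.8 × (1−0.3) = 0.05376
czech: 0.7 × (1−0.35) × 0.1 × 0.65 × (1−0.75) = 0.00739375
Highest score → slovak.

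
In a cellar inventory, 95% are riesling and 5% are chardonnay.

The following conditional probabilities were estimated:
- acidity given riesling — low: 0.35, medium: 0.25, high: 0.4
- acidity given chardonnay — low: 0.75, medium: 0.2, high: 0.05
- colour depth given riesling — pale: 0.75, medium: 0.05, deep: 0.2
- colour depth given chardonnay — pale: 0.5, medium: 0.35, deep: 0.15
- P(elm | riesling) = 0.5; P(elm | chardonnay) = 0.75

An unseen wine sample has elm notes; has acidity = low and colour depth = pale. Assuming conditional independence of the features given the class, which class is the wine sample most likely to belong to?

riesling

riesling: 0.95 × 0.35 × 0.75 × 0.5 = 0.1246875
chardonnay: 0.05 × 0.75 × 0.5 × 0.75 = 0.0140625
Highest score → riesling.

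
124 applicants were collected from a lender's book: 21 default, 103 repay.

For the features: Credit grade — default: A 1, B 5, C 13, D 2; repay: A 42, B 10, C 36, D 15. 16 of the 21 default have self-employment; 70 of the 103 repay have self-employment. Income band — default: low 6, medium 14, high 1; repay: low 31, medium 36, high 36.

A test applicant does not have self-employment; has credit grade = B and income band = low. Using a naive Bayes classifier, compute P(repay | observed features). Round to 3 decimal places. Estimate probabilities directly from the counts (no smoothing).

0.739

default: (21/124) × (5/21) × (5/21) × (6/21) ≈ 0.00274303
repay: (103/124) × (10/103) × (33/103) × (31/103) ≈ 0.00777642
P(repay | x) = 0.00777642 / 0.01051945 ≈ 0.739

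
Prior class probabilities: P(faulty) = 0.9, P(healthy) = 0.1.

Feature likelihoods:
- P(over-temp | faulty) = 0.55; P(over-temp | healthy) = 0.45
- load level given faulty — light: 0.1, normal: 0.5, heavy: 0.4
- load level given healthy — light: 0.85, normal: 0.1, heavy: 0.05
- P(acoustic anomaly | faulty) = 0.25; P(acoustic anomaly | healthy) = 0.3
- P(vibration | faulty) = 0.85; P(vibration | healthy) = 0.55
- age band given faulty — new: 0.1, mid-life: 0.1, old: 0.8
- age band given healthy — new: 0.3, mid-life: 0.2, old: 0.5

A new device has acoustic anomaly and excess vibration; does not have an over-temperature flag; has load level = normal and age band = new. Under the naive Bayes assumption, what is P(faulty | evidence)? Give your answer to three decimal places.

faulty: 0.9 × (1−0.55) × 0.5 × 0.25 × 0.85 × 0.1 = 0.004303125
healthy: 0.1 × (1−0.45) × 0.1 × 0.3 × 0.55 × 0.3 = 0.00027225
P(faulty | x) = 0.004303125 / 0.004575375 ≈ 0.940

0.940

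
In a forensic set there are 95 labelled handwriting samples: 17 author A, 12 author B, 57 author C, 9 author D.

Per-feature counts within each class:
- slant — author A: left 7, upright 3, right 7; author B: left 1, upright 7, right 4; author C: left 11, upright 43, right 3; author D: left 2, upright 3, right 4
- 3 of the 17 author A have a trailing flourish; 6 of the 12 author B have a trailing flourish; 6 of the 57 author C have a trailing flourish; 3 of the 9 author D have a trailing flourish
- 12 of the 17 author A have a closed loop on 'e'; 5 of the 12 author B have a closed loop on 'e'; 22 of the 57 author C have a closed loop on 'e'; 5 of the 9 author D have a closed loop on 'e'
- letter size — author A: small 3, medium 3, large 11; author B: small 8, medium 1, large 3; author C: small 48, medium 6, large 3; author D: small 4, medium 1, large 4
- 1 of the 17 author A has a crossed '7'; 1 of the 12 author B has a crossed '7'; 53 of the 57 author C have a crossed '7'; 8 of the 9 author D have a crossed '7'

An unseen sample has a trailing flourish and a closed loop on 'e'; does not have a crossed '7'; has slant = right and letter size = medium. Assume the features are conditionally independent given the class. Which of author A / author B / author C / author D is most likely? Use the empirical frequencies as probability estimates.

author A

author A: (17/95) × (7/17) × (3/17) × (12/17) × (3/17) × (16/17) ≈ 0.00152448
author B: (12/95) × (4/12) × (6/12) × (5/12) × (1/12) × (11/12) ≈ 0.000670078
author C: (57/95) × (3/57) × (6/57) × (22/57) × (6/57) × (4/57) ≈ 0.00000947727
author D: (9/95) × (4/9) × (3/9) × (5/9) × (1/9) × (1/9) ≈ 0.0000962626
Highest score → author A.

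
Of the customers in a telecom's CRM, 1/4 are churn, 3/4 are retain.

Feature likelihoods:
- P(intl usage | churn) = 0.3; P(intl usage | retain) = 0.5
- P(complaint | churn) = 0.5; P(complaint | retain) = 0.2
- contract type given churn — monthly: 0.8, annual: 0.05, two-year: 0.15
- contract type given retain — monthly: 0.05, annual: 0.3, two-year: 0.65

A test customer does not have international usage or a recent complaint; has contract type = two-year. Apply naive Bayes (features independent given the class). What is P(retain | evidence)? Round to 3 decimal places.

0.937

churn: 0.25 × (1−0.3) × (1−0.5) × 0.15 = 0.013125
retain: 0.75 × (1−0.5) × (1−0.2) × 0.65 = 0.195
P(retain | x) = 0.195 / 0.208125 ≈ 0.937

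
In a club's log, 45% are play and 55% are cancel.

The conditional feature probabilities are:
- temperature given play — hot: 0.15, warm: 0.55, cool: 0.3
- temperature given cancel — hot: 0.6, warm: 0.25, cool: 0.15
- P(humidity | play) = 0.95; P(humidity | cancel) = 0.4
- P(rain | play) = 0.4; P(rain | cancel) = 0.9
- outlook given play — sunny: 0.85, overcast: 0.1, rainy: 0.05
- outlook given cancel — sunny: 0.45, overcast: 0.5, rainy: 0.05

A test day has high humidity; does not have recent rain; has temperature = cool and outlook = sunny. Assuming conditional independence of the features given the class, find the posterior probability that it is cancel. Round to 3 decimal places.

play: 0.45 × 0.3 × 0.95 × (1−0.4) × 0.85 = 0.0654075
cancel: 0.55 × 0.15 × 0.4 × (1−0.9) × 0.45 = 0.001485
P(cancel | x) = 0.001485 / 0.0668925 ≈ 0.022

0.022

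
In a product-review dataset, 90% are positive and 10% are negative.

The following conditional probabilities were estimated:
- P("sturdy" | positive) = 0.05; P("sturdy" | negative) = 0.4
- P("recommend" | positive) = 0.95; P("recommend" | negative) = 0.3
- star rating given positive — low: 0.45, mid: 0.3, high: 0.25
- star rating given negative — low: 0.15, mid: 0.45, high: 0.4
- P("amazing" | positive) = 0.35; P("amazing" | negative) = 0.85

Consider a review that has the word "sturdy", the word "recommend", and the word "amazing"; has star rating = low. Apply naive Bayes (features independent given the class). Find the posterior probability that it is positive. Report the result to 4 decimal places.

positive: 0.9 × 0.05 × 0.95 × 0.45 × 0.35 = 0.006733125
negative: 0.1 × 0.4 × 0.3 × 0.15 × 0.85 = 0.00153
P(positive | x) = 0.006733125 / 0.008263125 ≈ 0.8148

0.8148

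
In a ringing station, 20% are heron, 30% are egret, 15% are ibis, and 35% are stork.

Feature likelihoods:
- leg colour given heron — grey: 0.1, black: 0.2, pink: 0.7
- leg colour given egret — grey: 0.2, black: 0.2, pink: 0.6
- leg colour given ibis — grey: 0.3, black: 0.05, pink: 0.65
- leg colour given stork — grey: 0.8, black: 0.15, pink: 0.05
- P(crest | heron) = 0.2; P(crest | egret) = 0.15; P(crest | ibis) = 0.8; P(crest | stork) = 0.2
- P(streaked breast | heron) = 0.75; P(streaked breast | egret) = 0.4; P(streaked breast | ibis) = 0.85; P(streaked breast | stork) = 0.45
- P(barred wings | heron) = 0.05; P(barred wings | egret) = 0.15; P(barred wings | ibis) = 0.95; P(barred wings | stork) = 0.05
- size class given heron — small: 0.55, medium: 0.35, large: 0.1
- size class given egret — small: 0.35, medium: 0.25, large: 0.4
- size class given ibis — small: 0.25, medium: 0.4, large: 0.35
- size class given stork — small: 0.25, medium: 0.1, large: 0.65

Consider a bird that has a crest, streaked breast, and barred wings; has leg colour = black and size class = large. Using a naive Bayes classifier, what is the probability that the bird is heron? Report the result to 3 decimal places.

0.014

heron: 0.2 × 0.2 × 0.2 × 0.75 × 0.05 × 0.1 = 0.00003
egret: 0.3 × 0.2 × 0.15 × 0.4 × 0.15 × 0.4 = 0.000216
ibis: 0.15 × 0.05 × 0.8 × 0.85 × 0.95 × 0.35 = 0.00169575
stork: 0.35 × 0.15 × 0.2 × 0.45 × 0.05 × 0.65 = 0.0001535625
P(heron | x) = 0.00003 / 0.0020953125 ≈ 0.014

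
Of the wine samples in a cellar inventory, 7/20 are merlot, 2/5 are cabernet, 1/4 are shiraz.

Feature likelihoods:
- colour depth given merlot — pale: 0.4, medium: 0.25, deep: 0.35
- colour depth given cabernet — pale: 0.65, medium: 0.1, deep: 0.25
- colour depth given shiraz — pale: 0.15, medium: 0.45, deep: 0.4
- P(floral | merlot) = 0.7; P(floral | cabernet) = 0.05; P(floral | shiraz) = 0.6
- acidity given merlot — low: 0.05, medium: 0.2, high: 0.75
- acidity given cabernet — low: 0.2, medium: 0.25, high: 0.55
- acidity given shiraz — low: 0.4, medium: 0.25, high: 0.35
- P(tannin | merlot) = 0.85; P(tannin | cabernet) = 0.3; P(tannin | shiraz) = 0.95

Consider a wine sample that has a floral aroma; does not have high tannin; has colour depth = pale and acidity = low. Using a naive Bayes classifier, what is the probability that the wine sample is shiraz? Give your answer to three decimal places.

0.150

merlot: 0.35 × 0.4 × 0.7 × 0.05 × (1−0.85) = 0.000735
cabernet: 0.4 × 0.65 × 0.05 × 0.2 × (1−0.3) = 0.00182
shiraz: 0.25 × 0.15 × 0.6 × 0.4 × (1−0.95) = 0.00045
P(shiraz | x) = 0.00045 / 0.003005 ≈ 0.150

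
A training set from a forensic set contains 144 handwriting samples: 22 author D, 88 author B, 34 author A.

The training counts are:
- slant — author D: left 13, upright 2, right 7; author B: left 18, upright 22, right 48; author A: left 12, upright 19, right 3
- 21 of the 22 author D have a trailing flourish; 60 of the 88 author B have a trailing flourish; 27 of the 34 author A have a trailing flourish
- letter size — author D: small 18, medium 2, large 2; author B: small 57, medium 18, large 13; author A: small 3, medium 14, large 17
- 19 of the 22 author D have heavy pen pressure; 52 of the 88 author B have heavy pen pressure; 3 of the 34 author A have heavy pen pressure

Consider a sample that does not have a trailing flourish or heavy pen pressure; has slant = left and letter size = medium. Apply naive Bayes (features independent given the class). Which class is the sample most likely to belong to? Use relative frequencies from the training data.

author A

author D: (22/144) × (13/22) × (1/22) × (2/22) × (3/22) ≈ 0.0000508703
author B: (88/144) × (18/88) × (28/88) × (18/88) × (36/88) ≈ 0.00332809
author A: (34/144) × (12/34) × (7/34) × (14/34) × (31/34) ≈ 0.00644124
Highest score → author A.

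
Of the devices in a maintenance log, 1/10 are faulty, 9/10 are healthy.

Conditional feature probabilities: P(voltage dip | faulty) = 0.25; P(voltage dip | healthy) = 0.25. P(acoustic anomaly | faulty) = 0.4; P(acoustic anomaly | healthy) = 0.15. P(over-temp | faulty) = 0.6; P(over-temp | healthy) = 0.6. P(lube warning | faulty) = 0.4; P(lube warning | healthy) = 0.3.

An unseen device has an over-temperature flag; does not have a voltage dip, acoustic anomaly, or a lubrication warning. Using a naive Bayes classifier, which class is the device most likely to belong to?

faulty: 0.1 × (1−0.25) × (1−0.4) × 0.6 × (1−0.4) = 0.0162
healthy: 0.9 × (1−0.25) × (1−0.15) × 0.6 × (1−0.3) = 0.240975
Highest score → healthy.

healthy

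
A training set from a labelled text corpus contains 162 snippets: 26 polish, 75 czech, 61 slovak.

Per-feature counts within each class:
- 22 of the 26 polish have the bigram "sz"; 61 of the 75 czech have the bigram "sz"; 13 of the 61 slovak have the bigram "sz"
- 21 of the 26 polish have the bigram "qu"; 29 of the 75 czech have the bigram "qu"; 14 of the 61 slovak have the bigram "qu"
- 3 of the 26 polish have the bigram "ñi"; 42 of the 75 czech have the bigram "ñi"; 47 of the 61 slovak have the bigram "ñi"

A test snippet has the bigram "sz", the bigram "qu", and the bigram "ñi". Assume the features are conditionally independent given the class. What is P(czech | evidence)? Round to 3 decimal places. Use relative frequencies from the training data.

0.752

polish: (26/162) × (22/26) × (21/26) × (3/26) ≈ 0.0126561
czech: (75/162) × (61/75) × (29/75) × (42/75) ≈ 0.0815342
slovak: (61/162) × (13/61) × (14/61) × (47/61) ≈ 0.0141904
P(czech | x) = 0.0815342 / 0.1083807 ≈ 0.752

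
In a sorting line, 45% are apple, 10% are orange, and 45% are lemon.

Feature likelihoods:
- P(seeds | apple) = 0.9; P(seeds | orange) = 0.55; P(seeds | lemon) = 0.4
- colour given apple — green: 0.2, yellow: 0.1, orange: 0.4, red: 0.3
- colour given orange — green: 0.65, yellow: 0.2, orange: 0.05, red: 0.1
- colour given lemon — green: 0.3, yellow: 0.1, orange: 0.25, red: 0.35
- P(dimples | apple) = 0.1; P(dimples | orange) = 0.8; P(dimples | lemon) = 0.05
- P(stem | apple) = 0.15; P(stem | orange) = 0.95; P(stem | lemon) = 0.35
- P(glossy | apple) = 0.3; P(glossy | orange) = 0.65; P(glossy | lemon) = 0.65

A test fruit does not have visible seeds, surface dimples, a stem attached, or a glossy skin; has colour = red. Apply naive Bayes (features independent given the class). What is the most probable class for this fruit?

lemon

apple: 0.45 × (1−0.9) × 0.3 × (1−0.1) × (1−0.15) × (1−0.3) = 0.00722925
orange: 0.1 × (1−0.55) × 0.1 × (1−0.8) × (1−0.95) × (1−0.65) = 0.00001575
lemon: 0.45 × (1−0.4) × 0.35 × (1−0.05) × (1−0.35) × (1−0.65) = 0.0204238125
Highest score → lemon.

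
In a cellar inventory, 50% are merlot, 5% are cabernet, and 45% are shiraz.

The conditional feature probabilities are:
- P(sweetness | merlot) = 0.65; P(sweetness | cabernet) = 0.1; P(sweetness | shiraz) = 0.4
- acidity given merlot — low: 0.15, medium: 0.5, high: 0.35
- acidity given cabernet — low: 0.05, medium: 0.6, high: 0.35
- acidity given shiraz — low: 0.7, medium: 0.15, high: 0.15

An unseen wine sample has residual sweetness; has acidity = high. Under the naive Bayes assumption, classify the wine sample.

merlot

merlot: 0.5 × 0.65 × 0.35 = 0.11375
cabernet: 0.05 × 0.1 × 0.35 = 0.00175
shiraz: 0.45 × 0.4 × 0.15 = 0.027
Highest score → merlot.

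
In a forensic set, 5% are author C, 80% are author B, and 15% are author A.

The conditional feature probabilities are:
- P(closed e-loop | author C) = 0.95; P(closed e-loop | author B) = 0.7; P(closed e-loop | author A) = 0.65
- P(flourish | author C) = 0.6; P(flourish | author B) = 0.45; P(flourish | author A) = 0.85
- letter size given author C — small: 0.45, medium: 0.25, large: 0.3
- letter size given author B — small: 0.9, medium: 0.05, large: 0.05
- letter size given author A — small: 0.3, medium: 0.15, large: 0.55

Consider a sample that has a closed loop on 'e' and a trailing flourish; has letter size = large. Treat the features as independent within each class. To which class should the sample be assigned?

author A

author C: 0.05 × 0.95 × 0.6 × 0.3 = 0.00855
author B: 0.8 × 0.7 × 0.45 × 0.05 = 0.0126
author A: 0.15 × 0.65 × 0.85 × 0.55 = 0.04558125
Highest score → author A.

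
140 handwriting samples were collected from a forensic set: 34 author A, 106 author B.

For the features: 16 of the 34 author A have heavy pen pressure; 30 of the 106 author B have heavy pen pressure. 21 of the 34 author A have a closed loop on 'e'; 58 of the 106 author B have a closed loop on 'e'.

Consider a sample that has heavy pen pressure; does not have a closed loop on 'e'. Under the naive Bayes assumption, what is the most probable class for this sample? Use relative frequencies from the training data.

author B

author A: (34/140) × (16/34) × (13/34) ≈ 0.0436975
author B: (106/140) × (30/106) × (48/106) ≈ 0.097035
Highest score → author B.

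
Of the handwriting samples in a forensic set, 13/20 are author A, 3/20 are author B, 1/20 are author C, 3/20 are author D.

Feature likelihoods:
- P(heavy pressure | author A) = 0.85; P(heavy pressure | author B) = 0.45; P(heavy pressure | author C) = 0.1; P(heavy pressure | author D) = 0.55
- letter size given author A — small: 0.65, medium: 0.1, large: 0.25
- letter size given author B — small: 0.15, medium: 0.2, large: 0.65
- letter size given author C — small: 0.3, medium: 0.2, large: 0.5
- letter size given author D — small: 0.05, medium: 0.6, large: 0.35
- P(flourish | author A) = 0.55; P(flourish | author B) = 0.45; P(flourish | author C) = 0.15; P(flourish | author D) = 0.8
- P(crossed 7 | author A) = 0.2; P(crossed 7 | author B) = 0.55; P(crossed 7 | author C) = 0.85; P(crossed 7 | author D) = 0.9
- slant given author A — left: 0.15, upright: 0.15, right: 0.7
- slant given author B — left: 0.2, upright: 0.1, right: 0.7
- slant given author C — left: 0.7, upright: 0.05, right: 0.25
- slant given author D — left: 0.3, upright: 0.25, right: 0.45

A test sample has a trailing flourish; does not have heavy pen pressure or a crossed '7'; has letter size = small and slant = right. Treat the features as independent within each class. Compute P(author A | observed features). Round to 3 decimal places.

0.909

author A: 0.65 × (1−0.85) × 0.65 × 0.55 × (1−0.2) × 0.7 = 0.0195195
author B: 0.15 × (1−0.45) × 0.15 × 0.45 × (1−0.55) × 0.7 = 0.00175415625
author C: 0.05 × (1−0.1) × 0.3 × 0.15 × (1−0.85) × 0.25 = 0.0000759375
author D: 0.15 × (1−0.55) × 0.05 × 0.8 × (1−0.9) × 0.45 = 0.0001215
P(author A | x) = 0.0195195 / 0.02147109375 ≈ 0.909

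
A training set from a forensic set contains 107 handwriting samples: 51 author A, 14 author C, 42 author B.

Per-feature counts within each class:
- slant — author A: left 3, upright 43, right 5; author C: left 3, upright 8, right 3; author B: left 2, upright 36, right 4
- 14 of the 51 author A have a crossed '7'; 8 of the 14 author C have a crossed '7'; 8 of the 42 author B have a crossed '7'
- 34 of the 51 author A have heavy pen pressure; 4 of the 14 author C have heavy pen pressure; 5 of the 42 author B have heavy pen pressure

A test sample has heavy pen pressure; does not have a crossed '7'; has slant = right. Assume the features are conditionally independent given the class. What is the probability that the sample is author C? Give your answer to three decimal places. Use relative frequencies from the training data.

0.116

author A: (51/107) × (5/51) × (37/51) × (34/51) ≈ 0.0226009
author C: (14/107) × (3/14) × (6/14) × (4/14) ≈ 0.00343315
author B: (42/107) × (4/42) × (34/42) × (5/42) ≈ 0.00360269
P(author C | x) = 0.00343315 / 0.02963674 ≈ 0.116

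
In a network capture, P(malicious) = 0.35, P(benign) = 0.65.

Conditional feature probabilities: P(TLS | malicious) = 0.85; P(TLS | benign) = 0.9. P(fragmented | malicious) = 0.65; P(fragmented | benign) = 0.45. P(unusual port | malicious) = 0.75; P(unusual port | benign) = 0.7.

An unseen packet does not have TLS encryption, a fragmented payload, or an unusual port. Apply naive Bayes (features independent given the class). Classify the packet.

malicious: 0.35 × (1−0.85) × (1−0.65) × (1−0.75) = 0.00459375
benign: 0.65 × (1−0.9) × (1−0.45) × (1−0.7) = 0.010725
Highest score → benign.

benign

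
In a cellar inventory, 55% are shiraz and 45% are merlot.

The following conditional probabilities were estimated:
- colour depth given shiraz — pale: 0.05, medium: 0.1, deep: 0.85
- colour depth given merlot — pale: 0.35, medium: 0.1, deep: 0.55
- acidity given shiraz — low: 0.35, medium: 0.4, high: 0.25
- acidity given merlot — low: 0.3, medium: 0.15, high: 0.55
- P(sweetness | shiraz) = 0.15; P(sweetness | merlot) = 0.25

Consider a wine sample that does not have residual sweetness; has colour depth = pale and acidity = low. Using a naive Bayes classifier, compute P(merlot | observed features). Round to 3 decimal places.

shiraz: 0.55 × 0.05 × 0.35 × (1−0.15) = 0.00818125
merlot: 0.45 × 0.35 × 0.3 × (1−0.25) = 0.0354375
P(merlot | x) = 0.0354375 / 0.04361875 ≈ 0.812

0.812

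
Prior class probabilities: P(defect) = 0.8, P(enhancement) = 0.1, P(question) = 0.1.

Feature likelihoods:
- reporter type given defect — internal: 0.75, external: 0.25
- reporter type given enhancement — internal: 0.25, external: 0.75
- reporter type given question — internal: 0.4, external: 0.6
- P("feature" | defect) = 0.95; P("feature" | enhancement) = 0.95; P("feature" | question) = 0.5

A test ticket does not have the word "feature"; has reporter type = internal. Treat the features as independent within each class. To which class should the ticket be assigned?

defect: 0.8 × 0.75 × (1−0.95) = 0.03
enhancement: 0.1 × 0.25 × (1−0.95) = 0.00125
question: 0.1 × 0.4 × (1−0.5) = 0.02
Highest score → defect.

defect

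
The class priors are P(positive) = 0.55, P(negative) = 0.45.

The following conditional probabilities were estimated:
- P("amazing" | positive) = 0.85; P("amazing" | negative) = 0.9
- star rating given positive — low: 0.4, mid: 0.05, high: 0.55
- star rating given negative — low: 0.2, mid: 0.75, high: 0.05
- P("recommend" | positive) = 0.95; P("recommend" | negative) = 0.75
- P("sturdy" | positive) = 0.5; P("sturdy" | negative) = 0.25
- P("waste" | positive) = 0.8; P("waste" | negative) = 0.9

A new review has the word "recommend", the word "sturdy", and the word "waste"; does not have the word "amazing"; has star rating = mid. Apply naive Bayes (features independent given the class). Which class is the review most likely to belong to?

positive: 0.55 × (1−0.85) × 0.05 × 0.95 × 0.5 × 0.8 = 0.0015675
negative: 0.45 × (1−0.9) × 0.75 × 0.75 × 0.25 × 0.9 = 0.0056953125
Highest score → negative.

negative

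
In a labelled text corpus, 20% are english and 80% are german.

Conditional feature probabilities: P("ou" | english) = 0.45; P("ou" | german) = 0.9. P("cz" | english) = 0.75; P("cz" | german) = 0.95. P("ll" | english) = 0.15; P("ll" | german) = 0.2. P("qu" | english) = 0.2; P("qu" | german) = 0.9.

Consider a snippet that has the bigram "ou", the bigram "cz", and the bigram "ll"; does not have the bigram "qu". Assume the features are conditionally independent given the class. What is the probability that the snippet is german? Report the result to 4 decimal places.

0.6281

english: 0.2 × 0.45 × 0.75 × 0.15 × (1−0.2) = 0.0081
german: 0.8 × 0.9 × 0.95 × 0.2 × (1−0.9) = 0.01368
P(german | x) = 0.01368 / 0.02178 ≈ 0.6281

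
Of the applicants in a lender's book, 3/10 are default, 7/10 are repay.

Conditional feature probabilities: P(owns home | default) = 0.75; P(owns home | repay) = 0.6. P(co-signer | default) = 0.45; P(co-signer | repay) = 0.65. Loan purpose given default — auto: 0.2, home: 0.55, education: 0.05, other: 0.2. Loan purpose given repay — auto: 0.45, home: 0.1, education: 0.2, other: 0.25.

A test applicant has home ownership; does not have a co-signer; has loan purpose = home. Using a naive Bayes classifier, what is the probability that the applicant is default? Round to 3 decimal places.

default: 0.3 × 0.75 × (1−0.45) × 0.55 = 0.0680625
repay: 0.7 × 0.6 × (1−0.65) × 0.1 = 0.0147
P(default | x) = 0.0680625 / 0.0827625 ≈ 0.822

0.822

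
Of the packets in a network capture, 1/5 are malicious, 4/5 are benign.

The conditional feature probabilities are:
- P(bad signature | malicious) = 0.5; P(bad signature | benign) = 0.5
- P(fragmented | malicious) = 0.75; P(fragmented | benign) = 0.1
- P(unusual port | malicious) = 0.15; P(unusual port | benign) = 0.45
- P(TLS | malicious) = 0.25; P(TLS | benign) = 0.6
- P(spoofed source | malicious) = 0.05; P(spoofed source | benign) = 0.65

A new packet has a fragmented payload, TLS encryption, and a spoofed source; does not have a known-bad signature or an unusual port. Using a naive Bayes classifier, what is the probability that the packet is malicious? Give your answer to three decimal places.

0.085

malicious: 0.2 × (1−0.5) × 0.75 × (1−0.15) × 0.25 × 0.05 = 0.000796875
benign: 0.8 × (1−0.5) × 0.1 × (1−0.45) × 0.6 × 0.65 = 0.00858
P(malicious | x) = 0.000796875 / 0.009376875 ≈ 0.085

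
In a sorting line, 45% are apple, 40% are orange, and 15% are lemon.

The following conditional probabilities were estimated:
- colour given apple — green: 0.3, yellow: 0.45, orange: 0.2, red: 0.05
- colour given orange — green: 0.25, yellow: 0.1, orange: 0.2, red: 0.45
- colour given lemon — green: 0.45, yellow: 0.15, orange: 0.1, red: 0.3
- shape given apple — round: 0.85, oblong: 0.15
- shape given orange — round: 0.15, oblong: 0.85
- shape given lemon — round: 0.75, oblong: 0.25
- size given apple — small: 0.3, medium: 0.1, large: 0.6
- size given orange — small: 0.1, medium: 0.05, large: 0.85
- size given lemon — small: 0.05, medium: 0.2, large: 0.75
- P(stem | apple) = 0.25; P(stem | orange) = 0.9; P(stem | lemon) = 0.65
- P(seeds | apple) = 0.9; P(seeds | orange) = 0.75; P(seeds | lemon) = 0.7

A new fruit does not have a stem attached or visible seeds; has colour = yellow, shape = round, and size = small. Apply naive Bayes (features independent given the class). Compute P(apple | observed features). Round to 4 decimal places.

apple: 0.45 × 0.45 × 0.85 × 0.3 × (1−0.25) × (1−0.9) = 0.0038728125
orange: 0.4 × 0.1 × 0.15 × 0.1 × (1−0.9) × (1−0.75) = 0.000015
lemon: 0.15 × 0.15 × 0.75 × 0.05 × (1−0.65) × (1−0.7) = 0.00008859375
P(apple | x) = 0.0038728125 / 0.00397640625 ≈ 0.9739

0.9739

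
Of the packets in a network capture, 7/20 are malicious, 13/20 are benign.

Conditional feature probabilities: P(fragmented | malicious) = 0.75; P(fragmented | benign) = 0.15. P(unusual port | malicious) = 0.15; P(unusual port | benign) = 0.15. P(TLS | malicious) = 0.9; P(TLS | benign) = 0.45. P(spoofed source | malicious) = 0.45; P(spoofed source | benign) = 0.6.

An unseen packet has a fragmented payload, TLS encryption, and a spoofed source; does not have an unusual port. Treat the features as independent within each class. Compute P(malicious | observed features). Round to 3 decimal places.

malicious: 0.35 × 0.75 × (1−0.15) × 0.9 × 0.45 = 0.090365625
benign: 0.65 × 0.15 × (1−0.15) × 0.45 × 0.6 = 0.02237625
P(malicious | x) = 0.090365625 / 0.112741875 ≈ 0.802

0.802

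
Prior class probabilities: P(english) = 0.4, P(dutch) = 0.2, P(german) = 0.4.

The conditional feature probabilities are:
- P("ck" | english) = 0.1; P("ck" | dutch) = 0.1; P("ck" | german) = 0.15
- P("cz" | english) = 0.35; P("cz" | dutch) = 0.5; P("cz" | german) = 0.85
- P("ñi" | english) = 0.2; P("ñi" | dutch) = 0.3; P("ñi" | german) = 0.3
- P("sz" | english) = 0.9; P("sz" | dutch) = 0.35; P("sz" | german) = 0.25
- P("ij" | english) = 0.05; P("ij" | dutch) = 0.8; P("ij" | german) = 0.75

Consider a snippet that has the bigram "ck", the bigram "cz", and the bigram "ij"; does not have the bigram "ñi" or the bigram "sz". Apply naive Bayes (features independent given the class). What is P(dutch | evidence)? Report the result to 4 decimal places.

0.1531

english: 0.4 × 0.1 × 0.35 × (1−0.2) × (1−0.9) × 0.05 = 0.000056
dutch: 0.2 × 0.1 × 0.5 × (1−0.3) × (1−0.35) × 0.8 = 0.00364
german: 0.4 × 0.15 × 0.85 × (1−0.3) × (1−0.25) × 0.75 = 0.02008125
P(dutch | x) = 0.00364 / 0.02377725 ≈ 0.1531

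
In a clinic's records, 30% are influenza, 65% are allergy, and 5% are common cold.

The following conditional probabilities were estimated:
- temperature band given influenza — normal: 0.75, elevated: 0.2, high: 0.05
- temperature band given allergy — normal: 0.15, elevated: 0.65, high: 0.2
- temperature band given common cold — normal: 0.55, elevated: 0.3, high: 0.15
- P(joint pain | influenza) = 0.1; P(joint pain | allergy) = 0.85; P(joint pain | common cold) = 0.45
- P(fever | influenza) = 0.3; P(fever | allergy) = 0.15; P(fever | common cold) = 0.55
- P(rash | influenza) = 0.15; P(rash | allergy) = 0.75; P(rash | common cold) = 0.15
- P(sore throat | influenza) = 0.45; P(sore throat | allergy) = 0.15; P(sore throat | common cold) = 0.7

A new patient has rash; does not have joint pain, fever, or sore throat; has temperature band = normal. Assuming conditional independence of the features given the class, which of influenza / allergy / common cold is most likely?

influenza

influenza: 0.3 × 0.75 × (1−0.1) × (1−0.3) × 0.15 × (1−0.45) = 0.011694375
allergy: 0.65 × 0.15 × (1−0.85) × (1−0.15) × 0.75 × (1−0.15) = 0.007924921875
common cold: 0.05 × 0.55 × (1−0.45) × (1−0.55) × 0.15 × (1−0.7) = 0.00030628125
Highest score → influenza.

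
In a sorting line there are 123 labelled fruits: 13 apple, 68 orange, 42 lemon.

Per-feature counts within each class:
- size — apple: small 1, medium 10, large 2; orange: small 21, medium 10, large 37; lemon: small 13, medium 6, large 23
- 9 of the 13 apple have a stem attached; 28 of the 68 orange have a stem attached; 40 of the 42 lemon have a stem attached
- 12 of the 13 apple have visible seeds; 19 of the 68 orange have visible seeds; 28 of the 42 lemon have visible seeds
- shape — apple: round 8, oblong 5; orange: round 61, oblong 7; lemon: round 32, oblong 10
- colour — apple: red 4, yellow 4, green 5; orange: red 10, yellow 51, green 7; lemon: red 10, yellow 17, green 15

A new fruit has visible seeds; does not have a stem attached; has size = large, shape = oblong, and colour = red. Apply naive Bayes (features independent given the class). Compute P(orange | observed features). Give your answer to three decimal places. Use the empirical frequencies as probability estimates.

0.459

apple: (13/123) × (2/13) × (4/13) × (12/13) × (5/13) × (4/13) ≈ 0.000546541
orange: (68/123) × (37/68) × (40/68) × (19/68) × (7/68) × (10/68) ≈ 0.000748467
lemon: (42/123) × (23/42) × (2/42) × (28/42) × (10/42) × (10/42) ≈ 0.000336522
P(orange | x) = 0.000748467 / 0.00163153 ≈ 0.459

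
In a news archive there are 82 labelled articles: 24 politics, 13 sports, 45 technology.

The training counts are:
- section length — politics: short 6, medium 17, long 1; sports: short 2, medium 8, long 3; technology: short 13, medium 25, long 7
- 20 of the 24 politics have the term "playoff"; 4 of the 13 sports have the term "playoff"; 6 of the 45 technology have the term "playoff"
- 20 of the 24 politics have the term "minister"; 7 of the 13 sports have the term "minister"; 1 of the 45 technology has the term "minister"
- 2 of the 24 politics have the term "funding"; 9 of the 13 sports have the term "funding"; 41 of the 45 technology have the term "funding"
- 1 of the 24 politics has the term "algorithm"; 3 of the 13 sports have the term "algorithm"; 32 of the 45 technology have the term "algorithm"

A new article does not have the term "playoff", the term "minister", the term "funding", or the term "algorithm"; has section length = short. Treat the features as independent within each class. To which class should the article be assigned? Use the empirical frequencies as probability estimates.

politics: (24/82) × (6/24) × (4/24) × (4/24) × (22/24) × (23/24) ≈ 0.00178551
sports: (13/82) × (2/13) × (9/13) × (6/13) × (4/13) × (10/13) ≈ 0.00184458
technology: (45/82) × (13/45) × (39/45) × (44/45) × (4/45) × (13/45) ≈ 0.00344985
Highest score → technology.

technology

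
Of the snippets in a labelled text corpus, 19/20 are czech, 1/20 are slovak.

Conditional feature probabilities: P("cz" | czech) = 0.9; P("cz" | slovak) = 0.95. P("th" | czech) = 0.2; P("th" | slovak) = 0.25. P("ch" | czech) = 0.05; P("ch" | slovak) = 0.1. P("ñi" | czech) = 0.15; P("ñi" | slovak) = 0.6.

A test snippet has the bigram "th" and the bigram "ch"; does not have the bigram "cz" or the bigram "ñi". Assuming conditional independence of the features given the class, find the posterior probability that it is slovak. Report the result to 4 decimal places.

0.0300

czech: 0.95 × (1−0.9) × 0.2 × 0.05 × (1−0.15) = 0.0008075
slovak: 0.05 × (1−0.95) × 0.25 × 0.1 × (1−0.6) = 0.000025
P(slovak | x) = 0.000025 / 0.0008325 ≈ 0.0300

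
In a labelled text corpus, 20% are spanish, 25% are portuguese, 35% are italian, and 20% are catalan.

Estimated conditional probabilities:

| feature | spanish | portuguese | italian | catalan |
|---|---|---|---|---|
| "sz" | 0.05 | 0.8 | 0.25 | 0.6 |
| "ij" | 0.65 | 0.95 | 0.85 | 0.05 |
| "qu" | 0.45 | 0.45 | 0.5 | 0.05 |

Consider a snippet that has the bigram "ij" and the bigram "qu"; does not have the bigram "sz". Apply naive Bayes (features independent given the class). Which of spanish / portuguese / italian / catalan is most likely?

italian

spanish: 0.2 × (1−0.05) × 0.65 × 0.45 = 0.055575
portuguese: 0.25 × (1−0.8) × 0.95 × 0.45 = 0.021375
italian: 0.35 × (1−0.25) × 0.85 × 0.5 = 0.1115625
catalan: 0.2 × (1−0.6) × 0.05 × 0.05 = 0.0002
Highest score → italian.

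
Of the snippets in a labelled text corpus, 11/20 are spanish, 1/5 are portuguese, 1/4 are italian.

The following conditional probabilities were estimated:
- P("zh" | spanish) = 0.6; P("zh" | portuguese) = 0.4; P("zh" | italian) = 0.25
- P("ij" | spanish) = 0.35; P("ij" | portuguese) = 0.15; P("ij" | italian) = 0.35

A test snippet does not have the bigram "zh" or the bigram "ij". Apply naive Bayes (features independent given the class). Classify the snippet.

spanish

spanish: 0.55 × (1−0.6) × (1−0.35) = 0.143
portuguese: 0.2 × (1−0.4) × (1−0.15) = 0.102
italian: 0.25 × (1−0.25) × (1−0.35) = 0.121875
Highest score → spanish.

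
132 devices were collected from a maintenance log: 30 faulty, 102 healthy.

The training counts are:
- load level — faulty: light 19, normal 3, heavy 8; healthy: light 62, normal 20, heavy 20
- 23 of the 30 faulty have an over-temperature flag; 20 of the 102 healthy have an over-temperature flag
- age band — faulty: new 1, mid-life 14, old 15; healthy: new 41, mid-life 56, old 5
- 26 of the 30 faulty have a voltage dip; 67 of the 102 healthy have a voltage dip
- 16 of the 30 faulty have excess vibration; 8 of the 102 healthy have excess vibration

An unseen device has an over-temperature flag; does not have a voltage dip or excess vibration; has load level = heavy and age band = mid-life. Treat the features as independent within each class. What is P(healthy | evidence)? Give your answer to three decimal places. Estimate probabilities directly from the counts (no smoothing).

0.793

faulty: (30/132) × (8/30) × (23/30) × (14/30) × (4/30) × (14/30) ≈ 0.0013492
healthy: (102/132) × (20/102) × (20/102) × (56/102) × (35/102) × (94/102) ≈ 0.00515786
P(healthy | x) = 0.00515786 / 0.00650706 ≈ 0.793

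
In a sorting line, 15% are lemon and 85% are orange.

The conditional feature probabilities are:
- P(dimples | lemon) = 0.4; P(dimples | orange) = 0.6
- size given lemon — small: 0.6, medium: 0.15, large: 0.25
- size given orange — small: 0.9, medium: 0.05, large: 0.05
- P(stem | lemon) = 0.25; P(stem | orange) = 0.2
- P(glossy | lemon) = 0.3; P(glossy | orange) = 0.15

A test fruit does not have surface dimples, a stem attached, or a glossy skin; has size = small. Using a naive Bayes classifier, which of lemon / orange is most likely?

lemon: 0.15 × (1−0.4) × 0.6 × (1−0.25) × (1−0.3) = 0.02835
orange: 0.85 × (1−0.6) × 0.9 × (1−0.2) × (1−0.15) = 0.20808
Highest score → orange.

orange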